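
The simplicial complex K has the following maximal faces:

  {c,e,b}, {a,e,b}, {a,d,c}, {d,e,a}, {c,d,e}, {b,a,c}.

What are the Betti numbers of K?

Order the vertices as a < b < c < d < e. Listing each simplex with vertices in this order, K has dimension 2 with simplices:

  0-simplices (5): a, b, c, d, e
  1-simplices (9): ab, ac, ad, ae, bc, be, cd, ce, de
  2-simplices (6): abc, abe, acd, ade, bce, cde

so the chain groups are C_0 ≅ Z^5, C_1 ≅ Z^9, C_2 ≅ Z^6.

∂_1: C_1 → C_0 is given by ∂[p,q] = [q] − [p].
The resulting 5×9 matrix has rank 4, and its Smith normal form has invariant factors (1,1,1,1).

Boundary ∂_2: C_2 → C_1 acts by ∂[p,q,r] = [q,r] − [p,r] + [p,q]. For instance
  ∂bce = ce − be + bc,
  ∂cde = de − ce + cd.
The 9×6 boundary matrix has rank 5 and Smith normal form diag(1,1,1,1,1).

From H_k ≅ ker(∂_k) / im(∂_{k+1}) we obtain:

  H_0: rank C_0 − rank ∂_1 = 5 − 4 = 1, and the invariant factors of ∂_1 are all 1, so H_0 ≅ Z.
  H_1: rank ker ∂_1 − rank ∂_2 = (9 − 4) − 5 = 0, and the invariant factors of ∂_2 are all 1, so H_1 ≅ 0.
  H_2: rank ker ∂_2 − rank ∂_3 = (6 − 5) − 0 = 1, and there is no ∂_3, so H_2 ≅ Z.

As a check, the Euler characteristic is 5 − 9 + 6 = 2, which agrees with 1 − 0 + 1 = 2.

Hence the Betti numbers are b_0 = 1, b_1 = 0, b_2 = 1.

b_0 = 1, b_1 = 0, b_2 = 1.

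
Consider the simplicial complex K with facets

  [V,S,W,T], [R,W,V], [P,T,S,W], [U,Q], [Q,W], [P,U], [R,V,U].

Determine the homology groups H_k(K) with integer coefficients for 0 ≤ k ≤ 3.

We work with the vertex ordering P < Q < R < S < T < U < V < W. The simplices of K, each written with vertices in increasing order, are:

  0-simplices (8): P, Q, R, S, T, U, V, W
  1-simplices (16): PS, PT, PU, PW, QU, QW, RU, RV, RW, ST, SV, SW, TV, TW, UV, VW
  2-simplices (9): PST, PSW, PTW, RUV, RVW, STV, STW, SVW, TVW
  3-simplices (2): PSTW, STVW

Hence C_0 ≅ Z^8, C_1 ≅ Z^16, C_2 ≅ Z^9, C_3 ≅ Z^2.

The boundary map ∂_1: C_1 → C_0 maps an edge to its endpoints' difference, ∂[p,q] = q − p. For instance
  ∂PS = S − P.
As a 8×16 matrix over Z this has rank 7, with invariant factors (1,1,1,1,1,1,1).

Boundary ∂_2: C_2 → C_1 sends each 2-simplex [p,q,r] to [q,r] − [p,r] + [p,q]. For instance
  ∂PTW = TW − PW + PT,
  ∂SVW = VW − SW + SV.
The 16×9 boundary matrix has rank 7 and Smith normal form diag(1,1,1,1,1,1,1).

∂_3: C_3 → C_2 sends each 3-simplex σ to the alternating sum Σ_i (−1)^i (σ with its i-th vertex removed). For instance
  ∂STVW = TVW − SVW + STW − STV,
  ∂PSTW = STW − PTW + PSW − PST.
This gives a 9×2 integer matrix of rank 2; reducing to Smith normal form yields diagonal entries (1,1).

From H_k ≅ ker(∂_k) / im(∂_{k+1}) we obtain:

  H_0: rank C_0 − rank ∂_1 = 8 − 7 = 1, and the invariant factors of ∂_1 are all 1, so H_0 = Z.
  H_1: rank ker ∂_1 − rank ∂_2 = (16 − 7) − 7 = 2, and the invariant factors of ∂_2 are all 1, so H_1 = Z^2.
  H_2: rank ker ∂_2 − rank ∂_3 = (9 − 7) − 2 = 0, and the invariant factors of ∂_3 are all 1, so H_2 = 0.
  H_3: rank ker ∂_3 − rank ∂_4 = (2 − 2) − 0 = 0, and there is no ∂_4, so H_3 = 0.

As a check, the Euler characteristic is 8 − 16 + 9 − 2 = -1, which agrees with 1 − 2 + 0 − 0 = -1.

H_0 = Z,  H_1 = Z^2,  H_2 = 0,  H_3 = 0.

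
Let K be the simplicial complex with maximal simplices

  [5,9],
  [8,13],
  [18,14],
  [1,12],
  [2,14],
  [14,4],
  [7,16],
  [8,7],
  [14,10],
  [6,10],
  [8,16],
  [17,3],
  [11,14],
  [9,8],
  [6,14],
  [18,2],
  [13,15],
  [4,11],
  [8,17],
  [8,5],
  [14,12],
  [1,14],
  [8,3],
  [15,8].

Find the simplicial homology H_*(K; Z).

We work with the vertex ordering 1 < 2 < 3 < 4 < 5 < 6 < 7 < 8 < 9 < 10 < 11 < 12 < 13 < 14 < 15 < 16 < 17 < 18. The simplices of K, each written with vertices in increasing order, are:

  0-simplices (18): [1], [2], [3], [4], [5], [6], [7], [8], [9], [10], [11], [12], [13], [14], [15], [16], [17], [18]
  1-simplices (24): (24 of them)

giving chain groups C_0 ≅ Z^18, C_1 ≅ Z^24.

Boundary ∂_1: C_1 → C_0 is given by ∂[p,q] = [q] − [p]. For instance
  ∂[10,14] = [14] − [10].
The 18×24 boundary matrix has rank 16 and Smith normal form diag(1,1,1,1,1,1,1,1,1,1,1,1,1,1,1,1).

From H_k ≅ ker(∂_k) / im(∂_{k+1}) we obtain:

  H_0: rank C_0 − rank ∂_1 = 18 − 16 = 2, and the invariant factors of ∂_1 are all 1, so H_0 = Z^2.
  H_1: rank ker ∂_1 − rank ∂_2 = (24 − 16) − 0 = 8, and there is no ∂_2, so H_1 = Z^8.

(K is a triangulation of the disjoint union of a wedge of 4 circles and a wedge of 4 circles.)

H_0 = Z^2,  H_1 = Z^8.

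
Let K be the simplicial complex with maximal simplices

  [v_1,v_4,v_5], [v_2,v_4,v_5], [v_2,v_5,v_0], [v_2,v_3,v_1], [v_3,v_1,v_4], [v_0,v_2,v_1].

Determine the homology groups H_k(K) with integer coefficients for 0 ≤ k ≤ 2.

We work with the vertex ordering v_0 < v_1 < v_2 < v_3 < v_4 < v_5. The simplices of K, each written with vertices in increasing order, are:

  0-simplices (6): [v_0], [v_1], [v_2], [v_3], [v_4], [v_5]
  1-simplices (12): [v_0,v_1], [v_0,v_2], [v_0,v_5], [v_1,v_2], [v_1,v_3], [v_1,v_4], [v_1,v_5], [v_2,v_3], [v_2,v_4], [v_2,v_5], [v_3,v_4], [v_4,v_5]
  2-simplices (6): [v_0,v_1,v_2], [v_0,v_2,v_5], [v_1,v_2,v_3], [v_1,v_3,v_4], [v_1,v_4,v_5], [v_2,v_4,v_5]

giving chain groups C_0 ≅ Z^6, C_1 ≅ Z^12, C_2 ≅ Z^6.

∂_1: C_1 → C_0 maps an edge to its endpoints' difference, ∂[p,q] = q − p. For instance
  ∂[v_0,v_5] = [v_5] − [v_0].
This gives a 6×12 integer matrix of rank 5; reducing to Smith normal form yields diagonal entries (1,1,1,1,1).

Boundary ∂_2: C_2 → C_1 maps a triangle to the signed sum of its edges. For instance
  ∂[v_1,v_3,v_4] = [v_3,v_4] − [v_1,v_4] + [v_1,v_3],
  ∂[v_0,v_1,v_2] = [v_1,v_2] − [v_0,v_2] + [v_0,v_1].
The 12×6 boundary matrix has rank 6 and Smith normal form diag(1,1,1,1,1,1).

Now H_k = ker ∂_k / im ∂_{k+1}, so:

  H_0: rank C_0 − rank ∂_1 = 6 − 5 = 1, and the invariant factors of ∂_1 are all 1, so H_0 ≅ Z.
  H_1: rank ker ∂_1 − rank ∂_2 = (12 − 5) − 6 = 1, and the invariant factors of ∂_2 are all 1, so H_1 ≅ Z.
  H_2: rank ker ∂_2 − rank ∂_3 = (6 − 6) − 0 = 0, and there is no ∂_3, so H_2 ≅ 0.

H_0 = Z,  H_1 = Z,  H_2 = 0.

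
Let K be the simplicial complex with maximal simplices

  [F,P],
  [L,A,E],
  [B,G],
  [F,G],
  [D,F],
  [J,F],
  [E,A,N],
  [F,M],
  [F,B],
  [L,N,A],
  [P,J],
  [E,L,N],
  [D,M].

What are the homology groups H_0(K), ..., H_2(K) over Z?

H_0 = Z^2,  H_1 = Z^3,  H_2 = Z.

We work with the vertex ordering A < B < D < E < F < G < J < L < M < N < P. The simplices of K, each written with vertices in increasing order, are:

  0-simplices (11): A, B, D, E, F, G, J, L, M, N, P
  1-simplices (15): AE, AL, AN, BF, BG, DF, DM, EL, EN, FG, FJ, FM, FP, JP, LN
  2-simplices (4): AEL, AEN, ALN, ELN

so the chain groups are C_0 ≅ Z^11, C_1 ≅ Z^15, C_2 ≅ Z^4.

Boundary ∂_1: C_1 → C_0 is given by ∂[p,q] = [q] − [p].
As a 11×15 matrix over Z this has rank 9, with invariant factors (1,1,1,1,1,1,1,1,1).

Boundary ∂_2: C_2 → C_1 acts by ∂[p,q,r] = [q,r] − [p,r] + [p,q]. For instance
  ∂ALN = LN − AN + AL,
  ∂ELN = LN − EN + EL.
The resulting 15×4 matrix has rank 3, and its Smith normal form has invariant factors (1,1,1).

Computing H_k = (kernel of ∂_k) / (image of ∂_{k+1}):

  H_0: rank C_0 − rank ∂_1 = 11 − 9 = 2, and the invariant factors of ∂_1 are all 1, so H_0 ≅ Z^2.
  H_1: rank ker ∂_1 − rank ∂_2 = (15 − 9) − 3 = 3, and the invariant factors of ∂_2 are all 1, so H_1 ≅ Z^3.
  H_2: rank ker ∂_2 − rank ∂_3 = (4 − 3) − 0 = 1, and there is no ∂_3, so H_2 ≅ Z.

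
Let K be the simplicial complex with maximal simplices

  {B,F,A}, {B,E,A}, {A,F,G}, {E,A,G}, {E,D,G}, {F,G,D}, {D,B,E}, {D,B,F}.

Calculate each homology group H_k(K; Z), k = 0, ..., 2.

H_0 ≅ Z,  H_1 = 0,  H_2 ≅ Z.

We work with the vertex ordering A < B < D < E < F < G. The simplices of K, each written with vertices in increasing order, are:

  0-simplices (6): A, B, D, E, F, G
  1-simplices (12): AB, AE, AF, AG, BD, BE, BF, DE, DF, DG, EG, FG
  2-simplices (8): ABE, ABF, AEG, AFG, BDE, BDF, DEG, DFG

so the chain groups are C_0 ≅ Z^6, C_1 ≅ Z^12, C_2 ≅ Z^8.

The boundary map ∂_1: C_1 → C_0 maps an edge to its endpoints' difference, ∂[p,q] = q − p. For instance
  ∂BF = F − B.
The 6×12 boundary matrix has rank 5 and Smith normal form diag(1,1,1,1,1).

Boundary ∂_2: C_2 → C_1 sends each 2-simplex [p,q,r] to [q,r] − [p,r] + [p,q]. For instance
  ∂BDF = DF − BF + BD,
  ∂BDE = DE − BE + BD.
As a 12×8 matrix over Z this has rank 7, with invariant factors (1,1,1,1,1,1,1).

From H_k ≅ ker(∂_k) / im(∂_{k+1}) we obtain:

  H_0: rank C_0 − rank ∂_1 = 6 − 5 = 1, and the invariant factors of ∂_1 are all 1, so H_0 = Z.
  H_1: rank ker ∂_1 − rank ∂_2 = (12 − 5) − 7 = 0, and the invariant factors of ∂_2 are all 1, so H_1 = 0.
  H_2: rank ker ∂_2 − rank ∂_3 = (8 − 7) − 0 = 1, and there is no ∂_3, so H_2 = Z.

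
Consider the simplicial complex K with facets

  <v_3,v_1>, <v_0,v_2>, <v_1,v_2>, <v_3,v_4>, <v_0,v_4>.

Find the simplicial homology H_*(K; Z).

H_0 ≅ Z,  H_1 ≅ Z.

K has 5 vertices, 5 edges.
rank ∂_0 = 0, rank ∂_1 = 4 ⇒ b_0 = 5 − 0 − 4 = 1; all invariant factors of ∂_1 are 1 so no torsion. So H_0 ≅ Z.
rank ∂_1 = 4, rank ∂_2 = 0 ⇒ b_1 = 5 − 4 − 0 = 1. So H_1 ≅ Z.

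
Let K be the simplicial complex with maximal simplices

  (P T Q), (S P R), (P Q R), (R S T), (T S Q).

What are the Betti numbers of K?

Take the total order P < Q < R < S < T on the vertex set. Then K (dimension 2) consists of the simplices:

  0-simplices (5): P, Q, R, S, T
  1-simplices (10): PQ, PR, PS, PT, QR, QS, QT, RS, RT, ST
  2-simplices (5): PQR, PQT, PRS, QST, RST

so the chain groups are C_0 ≅ Z^5, C_1 ≅ Z^10, C_2 ≅ Z^5.

∂_1: C_1 → C_0 maps an edge to its endpoints' difference, ∂[p,q] = q − p.
This gives a 5×10 integer matrix of rank 4; reducing to Smith normal form yields diagonal entries (1,1,1,1).

Boundary ∂_2: C_2 → C_1 maps a triangle to the signed sum of its edges. For instance
  ∂PQT = QT − PT + PQ,
  ∂PQR = QR − PR + PQ.
This gives a 10×5 integer matrix of rank 5; reducing to Smith normal form yields diagonal entries (1,1,1,1,1).

From H_k ≅ ker(∂_k) / im(∂_{k+1}) we obtain:

  H_0: rank C_0 − rank ∂_1 = 5 − 4 = 1, and the invariant factors of ∂_1 are all 1, so H_0 ≅ Z.
  H_1: rank ker ∂_1 − rank ∂_2 = (10 − 4) − 5 = 1, and the invariant factors of ∂_2 are all 1, so H_1 ≅ Z.
  H_2: rank ker ∂_2 − rank ∂_3 = (5 − 5) − 0 = 0, and there is no ∂_3, so H_2 ≅ 0.

As a check, the Euler characteristic is 5 − 10 + 5 = 0, which agrees with 1 − 1 + 0 = 0.

Hence the Betti numbers are b_0 = 1, b_1 = 1, b_2 = 0.

b_0 = 1, b_1 = 1, b_2 = 0.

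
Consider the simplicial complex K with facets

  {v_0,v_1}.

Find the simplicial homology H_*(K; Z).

H_0 ≅ Z,  H_1 = 0.

K has 2 vertices, 1 edge.
rank ∂_0 = 0, rank ∂_1 = 1 ⇒ b_0 = 2 − 0 − 1 = 1; all invariant factors of ∂_1 are 1 so no torsion. So H_0 = Z.
rank ∂_1 = 1, rank ∂_2 = 0 ⇒ b_1 = 1 − 1 − 0 = 0. So H_1 = 0.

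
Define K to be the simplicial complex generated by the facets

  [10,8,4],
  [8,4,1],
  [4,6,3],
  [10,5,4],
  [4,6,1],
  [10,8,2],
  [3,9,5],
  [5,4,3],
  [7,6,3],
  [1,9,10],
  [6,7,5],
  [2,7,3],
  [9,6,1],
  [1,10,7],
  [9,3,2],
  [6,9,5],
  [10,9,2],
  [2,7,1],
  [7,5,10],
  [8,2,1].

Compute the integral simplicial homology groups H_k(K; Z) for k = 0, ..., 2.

H_0 = Z,  H_1 = Z ⊕ Z/2Z,  H_2 = 0.

We work with the vertex ordering 1 < 2 < 3 < 4 < 5 < 6 < 7 < 8 < 9 < 10. The simplices of K, each written with vertices in increasing order, are:

  0-simplices (10): [1], [2], [3], [4], [5], [6], [7], [8], [9], [10]
  1-simplices (30): (30 of them)
  2-simplices (20): (20 of them)

so the chain groups are C_0 ≅ Z^10, C_1 ≅ Z^30, C_2 ≅ Z^20.

The boundary map ∂_1: C_1 → C_0 is given by ∂[p,q] = [q] − [p].
The 10×30 boundary matrix has rank 9 and Smith normal form diag(1,1,1,1,1,1,1,1,1).

The boundary map ∂_2: C_2 → C_1 acts by ∂[p,q,r] = [q,r] − [p,r] + [p,q]. For instance
  ∂[3,4,6] = [4,6] − [3,6] + [3,4],
  ∂[3,6,7] = [6,7] − [3,7] + [3,6].
As a 30×20 matrix over Z this has rank 20, with invariant factors (1,1,1,1,1,1,1,1,1,1,1,1,1,1,1,1,1,1,1,2).

Now H_k = ker ∂_k / im ∂_{k+1}, so:

  H_0: rank C_0 − rank ∂_1 = 10 − 9 = 1, and the invariant factors of ∂_1 are all 1, so H_0 = Z.
  H_1: rank ker ∂_1 − rank ∂_2 = (30 − 9) − 20 = 1, and ∂_2 has invariant factor 2 > 1, so H_1 = Z ⊕ Z/2Z.
  H_2: rank ker ∂_2 − rank ∂_3 = (20 − 20) − 0 = 0, and there is no ∂_3, so H_2 = 0.

As a check, the Euler characteristic is 10 − 30 + 20 = 0, which agrees with 1 − 1 + 0 = 0.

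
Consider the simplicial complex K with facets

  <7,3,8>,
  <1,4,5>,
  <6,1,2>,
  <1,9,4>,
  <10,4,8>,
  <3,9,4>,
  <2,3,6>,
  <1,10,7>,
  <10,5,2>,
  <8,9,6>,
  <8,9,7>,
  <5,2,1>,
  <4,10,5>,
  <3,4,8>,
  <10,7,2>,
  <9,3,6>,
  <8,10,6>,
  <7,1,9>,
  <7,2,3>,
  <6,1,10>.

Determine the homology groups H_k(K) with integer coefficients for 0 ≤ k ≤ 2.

Fix the vertex order 1 < 2 < 3 < 4 < 5 < 6 < 7 < 8 < 9 < 10 and write every simplex with vertices in increasing order. Then dim K = 2 and the simplices of K are:

  0-simplices (10): [1], [2], [3], [4], [5], [6], [7], [8], [9], [10]
  1-simplices (30): (30 of them)
  2-simplices (20): (20 of them)

Hence C_0 ≅ Z^10, C_1 ≅ Z^30, C_2 ≅ Z^20.

The boundary map ∂_1: C_1 → C_0 sends each edge [p,q] (with p < q) to q − p. For instance
  ∂[3,8] = [8] − [3].
As a 10×30 matrix over Z this has rank 9, with invariant factors (1,1,1,1,1,1,1,1,1).

∂_2: C_2 → C_1 sends each 2-simplex [p,q,r] to [q,r] − [p,r] + [p,q]. For instance
  ∂[2,3,6] = [3,6] − [2,6] + [2,3],
  ∂[4,5,10] = [5,10] − [4,10] + [4,5].
As a 30×20 matrix over Z this has rank 20, with invariant factors (1,1,1,1,1,1,1,1,1,1,1,1,1,1,1,1,1,1,1,2).

Reading off H_k = ker ∂_k / im ∂_{k+1}:

  H_0: rank C_0 − rank ∂_1 = 10 − 9 = 1, and the invariant factors of ∂_1 are all 1, so H_0 = Z.
  H_1: rank ker ∂_1 − rank ∂_2 = (30 − 9) − 20 = 1, and ∂_2 has invariant factor 2 > 1, so H_1 = Z ⊕ Z/2.
  H_2: rank ker ∂_2 − rank ∂_3 = (20 − 20) − 0 = 0, and there is no ∂_3, so H_2 = 0.

H_0 = Z,  H_1 = Z ⊕ Z/2,  H_2 = 0.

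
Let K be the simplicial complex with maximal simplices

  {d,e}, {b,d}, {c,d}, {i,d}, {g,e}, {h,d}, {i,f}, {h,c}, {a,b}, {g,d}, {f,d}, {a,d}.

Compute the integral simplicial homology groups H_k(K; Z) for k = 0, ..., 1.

Order the vertices as a < b < c < d < e < f < g < h < i. Listing each simplex with vertices in this order, K has dimension 1 with simplices:

  0-simplices (9): a, b, c, d, e, f, g, h, i
  1-simplices (12): ab, ad, bd, cd, ch, de, df, dg, dh, di, eg, fi

Hence C_0 ≅ Z^9, C_1 ≅ Z^12.

∂_1: C_1 → C_0 maps an edge to its endpoints' difference, ∂[p,q] = q − p. For instance
  ∂dh = h − d.
As a 9×12 matrix over Z this has rank 8, with invariant factors (1,1,1,1,1,1,1,1).

Computing H_k = (kernel of ∂_k) / (image of ∂_{k+1}):

  H_0: rank C_0 − rank ∂_1 = 9 − 8 = 1, and the invariant factors of ∂_1 are all 1, so H_0 ≅ Z.
  H_1: rank ker ∂_1 − rank ∂_2 = (12 − 8) − 0 = 4, and there is no ∂_2, so H_1 ≅ Z^4.

As a check, the Euler characteristic is 9 − 12 = -3, which agrees with 1 − 4 = -3.

H_0 = Z,  H_1 = Z^4.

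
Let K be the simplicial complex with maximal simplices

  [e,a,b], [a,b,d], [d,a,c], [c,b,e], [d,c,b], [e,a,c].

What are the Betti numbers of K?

b_0 = 1, b_1 = 0, b_2 = 1.

Fix the vertex order a < b < c < d < e and write every simplex with vertices in increasing order. Then dim K = 2 and the simplices of K are:

  0-simplices (5): a, b, c, d, e
  1-simplices (9): ab, ac, ad, ae, bc, bd, be, cd, ce
  2-simplices (6): abd, abe, acd, ace, bcd, bce

so the chain groups are C_0 ≅ Z^5, C_1 ≅ Z^9, C_2 ≅ Z^6.

The boundary map ∂_1: C_1 → C_0 sends each edge [p,q] (with p < q) to q − p.
As a 5×9 matrix over Z this has rank 4, with invariant factors (1,1,1,1).

The boundary map ∂_2: C_2 → C_1 acts by ∂[p,q,r] = [q,r] − [p,r] + [p,q]. For instance
  ∂bcd = cd − bd + bc,
  ∂ace = ce − ae + ac.
The resulting 9×6 matrix has rank 5, and its Smith normal form has invariant factors (1,1,1,1,1).

Reading off H_k = ker ∂_k / im ∂_{k+1}:

  H_0: rank C_0 − rank ∂_1 = 5 − 4 = 1, and the invariant factors of ∂_1 are all 1, so H_0 ≅ Z.
  H_1: rank ker ∂_1 − rank ∂_2 = (9 − 4) − 5 = 0, and the invariant factors of ∂_2 are all 1, so H_1 ≅ 0.
  H_2: rank ker ∂_2 − rank ∂_3 = (6 − 5) − 0 = 1, and there is no ∂_3, so H_2 ≅ Z.

As a check, the Euler characteristic is 5 − 9 + 6 = 2, which agrees with 1 − 0 + 1 = 2.

Hence the Betti numbers are b_0 = 1, b_1 = 0, b_2 = 1.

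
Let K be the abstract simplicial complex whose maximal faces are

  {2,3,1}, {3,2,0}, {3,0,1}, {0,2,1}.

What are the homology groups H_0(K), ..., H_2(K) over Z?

H_0 ≅ Z,  H_1 = 0,  H_2 ≅ Z.

Fix the vertex order 0 < 1 < 2 < 3 and write every simplex with vertices in increasing order. Then dim K = 2 and the simplices of K are:

  0-simplices (4): [0], [1], [2], [3]
  1-simplices (6): [0,1], [0,2], [0,3], [1,2], [1,3], [2,3]
  2-simplices (4): [0,1,2], [0,1,3], [0,2,3], [1,2,3]

giving chain groups C_0 ≅ Z^4, C_1 ≅ Z^6, C_2 ≅ Z^4.

∂_1: C_1 → C_0 maps an edge to its endpoints' difference, ∂[p,q] = q − p. For instance
  ∂[2,3] = [3] − [2].
This gives a 4×6 integer matrix of rank 3; reducing to Smith normal form yields diagonal entries (1,1,1).

∂_2: C_2 → C_1 acts by ∂[p,q,r] = [q,r] − [p,r] + [p,q]. For instance
  ∂[0,1,2] = [1,2] − [0,2] + [0,1],
  ∂[0,2,3] = [2,3] − [0,3] + [0,2].
As a 6×4 matrix over Z this has rank 3, with invariant factors (1,1,1).

Now H_k = ker ∂_k / im ∂_{k+1}, so:

  H_0: rank C_0 − rank ∂_1 = 4 − 3 = 1, and the invariant factors of ∂_1 are all 1, so H_0 = Z.
  H_1: rank ker ∂_1 − rank ∂_2 = (6 − 3) − 3 = 0, and the invariant factors of ∂_2 are all 1, so H_1 = 0.
  H_2: rank ker ∂_2 − rank ∂_3 = (4 − 3) − 0 = 1, and there is no ∂_3, so H_2 = Z.

(K is a triangulation of the 2-sphere S^2.)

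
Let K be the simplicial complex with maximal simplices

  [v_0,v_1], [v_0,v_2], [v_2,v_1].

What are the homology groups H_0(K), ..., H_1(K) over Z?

We work with the vertex ordering v_0 < v_1 < v_2. The simplices of K, each written with vertices in increasing order, are:

  0-simplices (3): [v_0], [v_1], [v_2]
  1-simplices (3): [v_0,v_1], [v_0,v_2], [v_1,v_2]

giving chain groups C_0 ≅ Z^3, C_1 ≅ Z^3.

Boundary ∂_1: C_1 → C_0 is given by ∂[p,q] = [q] − [p]. For instance
  ∂[v_0,v_2] = [v_2] − [v_0].
As a 3×3 matrix over Z this has rank 2, with invariant factors (1,1).

From H_k ≅ ker(∂_k) / im(∂_{k+1}) we obtain:

  H_0: rank C_0 − rank ∂_1 = 3 − 2 = 1, and the invariant factors of ∂_1 are all 1, so H_0 = Z.
  H_1: rank ker ∂_1 − rank ∂_2 = (3 − 2) − 0 = 1, and there is no ∂_2, so H_1 = Z.

(K is a triangulation of the circle S^1.)

H_0 = Z,  H_1 = Z.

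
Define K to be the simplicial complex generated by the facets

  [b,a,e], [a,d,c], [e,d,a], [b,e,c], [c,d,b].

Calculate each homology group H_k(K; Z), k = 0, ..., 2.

H_0 = Z,  H_1 = Z,  H_2 = 0.

Take the total order a < b < c < d < e on the vertex set. Then K (dimension 2) consists of the simplices:

  0-simplices (5): a, b, c, d, e
  1-simplices (10): ab, ac, ad, ae, bc, bd, be, cd, ce, de
  2-simplices (5): abe, acd, ade, bcd, bce

Hence C_0 ≅ Z^5, C_1 ≅ Z^10, C_2 ≅ Z^5.

∂_1: C_1 → C_0 is given by ∂[p,q] = [q] − [p].
This gives a 5×10 integer matrix of rank 4; reducing to Smith normal form yields diagonal entries (1,1,1,1).

The boundary map ∂_2: C_2 → C_1 acts by ∂[p,q,r] = [q,r] − [p,r] + [p,q]. For instance
  ∂acd = cd − ad + ac,
  ∂ade = de − ae + ad.
This gives a 10×5 integer matrix of rank 5; reducing to Smith normal form yields diagonal entries (1,1,1,1,1).

Computing H_k = (kernel of ∂_k) / (image of ∂_{k+1}):

  H_0: rank C_0 − rank ∂_1 = 5 − 4 = 1, and the invariant factors of ∂_1 are all 1, so H_0 ≅ Z.
  H_1: rank ker ∂_1 − rank ∂_2 = (10 − 4) − 5 = 1, and the invariant factors of ∂_2 are all 1, so H_1 ≅ Z.
  H_2: rank ker ∂_2 − rank ∂_3 = (5 − 5) − 0 = 0, and there is no ∂_3, so H_2 ≅ 0.

As a check, the Euler characteristic is 5 − 10 + 5 = 0, which agrees with 1 − 1 + 0 = 0.
(K is a triangulation of the Möbius band.)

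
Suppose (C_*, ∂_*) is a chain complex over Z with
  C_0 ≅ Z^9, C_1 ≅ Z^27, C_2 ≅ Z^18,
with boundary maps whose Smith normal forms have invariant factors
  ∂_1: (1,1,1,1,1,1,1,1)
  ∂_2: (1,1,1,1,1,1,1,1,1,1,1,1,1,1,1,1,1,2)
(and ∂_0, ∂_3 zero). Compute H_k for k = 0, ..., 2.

H_0 = Z,  H_1 = Z ⊕ Z/2,  H_2 = 0.

H_0: b_0 = 9 − 0 − 8 = 1; torsion from ∂_1 factors > 1: none. So H_0 = Z.
H_1: b_1 = 27 − 8 − 18 = 1; torsion from ∂_2 factors > 1: [2]. So H_1 = Z ⊕ Z/2.
H_2: b_2 = 18 − 18 − 0 = 0; torsion from ∂_3 factors > 1: none. So H_2 = 0.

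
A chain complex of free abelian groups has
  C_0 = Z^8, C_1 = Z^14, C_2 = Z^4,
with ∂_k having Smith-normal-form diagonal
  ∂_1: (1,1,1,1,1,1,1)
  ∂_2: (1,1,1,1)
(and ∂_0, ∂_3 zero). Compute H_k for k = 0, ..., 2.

H_0: b_0 = 8 − 0 − 7 = 1; torsion from ∂_1 factors > 1: none. So H_0 ≅ Z.
H_1: b_1 = 14 − 7 − 4 = 3; torsion from ∂_2 factors > 1: none. So H_1 ≅ Z^3.
H_2: b_2 = 4 − 4 − 0 = 0; torsion from ∂_3 factors > 1: none. So H_2 ≅ 0.

H_0 ≅ Z,  H_1 ≅ Z^3,  H_2 = 0.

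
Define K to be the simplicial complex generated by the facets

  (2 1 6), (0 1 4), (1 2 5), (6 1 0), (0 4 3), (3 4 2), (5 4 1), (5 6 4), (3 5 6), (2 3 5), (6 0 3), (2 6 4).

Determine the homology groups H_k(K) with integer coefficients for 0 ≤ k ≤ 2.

H_0 = Z,  H_1 = Z/2,  H_2 = 0.

Order the vertices as 0 < 1 < 2 < 3 < 4 < 5 < 6. Listing each simplex with vertices in this order, K has dimension 2 with simplices:

  0-simplices (7): [0], [1], [2], [3], [4], [5], [6]
  1-simplices (18): [0,1], [0,3], [0,4], [0,6], [1,2], [1,4], [1,5], [1,6], [2,3], [2,4], [2,5], [2,6], [3,4], [3,5], [3,6], [4,5], [4,6], [5,6]
  2-simplices (12): [0,1,4], [0,1,6], [0,3,4], [0,3,6], [1,2,5], [1,2,6], [1,4,5], [2,3,4], [2,3,5], [2,4,6], [3,5,6], [4,5,6]

Hence C_0 ≅ Z^7, C_1 ≅ Z^18, C_2 ≅ Z^12.

The boundary map ∂_1: C_1 → C_0 is given by ∂[p,q] = [q] − [p]. For instance
  ∂[5,6] = [6] − [5].
This gives a 7×18 integer matrix of rank 6; reducing to Smith normal form yields diagonal entries (1,1,1,1,1,1).

Boundary ∂_2: C_2 → C_1 acts by ∂[p,q,r] = [q,r] − [p,r] + [p,q]. For instance
  ∂[1,4,5] = [4,5] − [1,5] + [1,4],
  ∂[0,1,4] = [1,4] − [0,4] + [0,1].
The resulting 18×12 matrix has rank 12, and its Smith normal form has invariant factors (1,1,1,1,1,1,1,1,1,1,1,2).

Now H_k = ker ∂_k / im ∂_{k+1}, so:

  H_0: rank C_0 − rank ∂_1 = 7 − 6 = 1, and the invariant factors of ∂_1 are all 1, so H_0 ≅ Z.
  H_1: rank ker ∂_1 − rank ∂_2 = (18 − 6) − 12 = 0, and ∂_2 has invariant factor 2 > 1, so H_1 ≅ Z/2.
  H_2: rank ker ∂_2 − rank ∂_3 = (12 − 12) − 0 = 0, and there is no ∂_3, so H_2 ≅ 0.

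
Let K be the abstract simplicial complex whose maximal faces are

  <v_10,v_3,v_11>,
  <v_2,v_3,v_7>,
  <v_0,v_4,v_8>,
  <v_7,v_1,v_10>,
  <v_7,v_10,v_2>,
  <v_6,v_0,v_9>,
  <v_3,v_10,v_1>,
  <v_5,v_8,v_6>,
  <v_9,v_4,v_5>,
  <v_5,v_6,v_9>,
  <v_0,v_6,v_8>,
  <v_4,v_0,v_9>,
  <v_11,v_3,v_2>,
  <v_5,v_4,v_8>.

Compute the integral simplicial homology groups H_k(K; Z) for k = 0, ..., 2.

Take the total order v_0 < v_1 < v_2 < v_3 < v_4 < v_5 < v_6 < v_7 < v_8 < v_9 < v_10 < v_11 on the vertex set. Then K (dimension 2) consists of the simplices:

  0-simplices (12): [v_0], [v_1], [v_2], [v_3], [v_4], [v_5], [v_6], [v_7], [v_8], [v_9], [v_10], [v_11]
  1-simplices (24): (24 of them)
  2-simplices (14): (14 of them)

Hence C_0 ≅ Z^12, C_1 ≅ Z^24, C_2 ≅ Z^14.

Boundary ∂_1: C_1 → C_0 sends each edge [p,q] (with p < q) to q − p. For instance
  ∂[v_0,v_4] = [v_4] − [v_0].
As a 12×24 matrix over Z this has rank 10, with invariant factors (1,1,1,1,1,1,1,1,1,1).

The boundary map ∂_2: C_2 → C_1 sends each 2-simplex [p,q,r] to [q,r] − [p,r] + [p,q]. For instance
  ∂[v_4,v_5,v_8] = [v_5,v_8] − [v_4,v_8] + [v_4,v_5],
  ∂[v_1,v_7,v_10] = [v_7,v_10] − [v_1,v_10] + [v_1,v_7].
The 24×14 boundary matrix has rank 13 and Smith normal form diag(1,1,1,1,1,1,1,1,1,1,1,1,1).

Reading off H_k = ker ∂_k / im ∂_{k+1}:

  H_0: rank C_0 − rank ∂_1 = 12 − 10 = 2, and the invariant factors of ∂_1 are all 1, so H_0 = Z^2.
  H_1: rank ker ∂_1 − rank ∂_2 = (24 − 10) − 13 = 1, and the invariant factors of ∂_2 are all 1, so H_1 = Z.
  H_2: rank ker ∂_2 − rank ∂_3 = (14 − 13) − 0 = 1, and there is no ∂_3, so H_2 = Z.

As a check, the Euler characteristic is 12 − 24 + 14 = 2, which agrees with 2 − 1 + 1 = 2.
(K is a triangulation of the disjoint union of the cylinder S^1 x I and the 2-sphere S^2.)

H_0 ≅ Z^2,  H_1 ≅ Z,  H_2 ≅ Z.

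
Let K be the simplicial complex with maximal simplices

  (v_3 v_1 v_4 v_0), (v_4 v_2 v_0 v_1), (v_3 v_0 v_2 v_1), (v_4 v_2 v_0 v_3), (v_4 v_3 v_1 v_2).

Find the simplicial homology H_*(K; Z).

H_0 ≅ Z,  H_1 = 0,  H_2 = 0,  H_3 ≅ Z.

Order the vertices as v_0 < v_1 < v_2 < v_3 < v_4. Listing each simplex with vertices in this order, K has dimension 3 with simplices:

  0-simplices (5): [v_0], [v_1], [v_2], [v_3], [v_4]
  1-simplices (10): [v_0,v_1], [v_0,v_2], [v_0,v_3], [v_0,v_4], [v_1,v_2], [v_1,v_3], [v_1,v_4], [v_2,v_3], [v_2,v_4], [v_3,v_4]
  2-simplices (10): [v_0,v_1,v_2], [v_0,v_1,v_3], [v_0,v_1,v_4], [v_0,v_2,v_3], [v_0,v_2,v_4], [v_0,v_3,v_4], [v_1,v_2,v_3], [v_1,v_2,v_4], [v_1,v_3,v_4], [v_2,v_3,v_4]
  3-simplices (5): [v_0,v_1,v_2,v_3], [v_0,v_1,v_2,v_4], [v_0,v_1,v_3,v_4], [v_0,v_2,v_3,v_4], [v_1,v_2,v_3,v_4]

Hence C_0 ≅ Z^5, C_1 ≅ Z^10, C_2 ≅ Z^10, C_3 ≅ Z^5.

Boundary ∂_1: C_1 → C_0 maps an edge to its endpoints' difference, ∂[p,q] = q − p.
The 5×10 boundary matrix has rank 4 and Smith normal form diag(1,1,1,1).

∂_2: C_2 → C_1 maps a triangle to the signed sum of its edges. For instance
  ∂[v_0,v_1,v_4] = [v_1,v_4] − [v_0,v_4] + [v_0,v_1],
  ∂[v_0,v_3,v_4] = [v_3,v_4] − [v_0,v_4] + [v_0,v_3].
The resulting 10×10 matrix has rank 6, and its Smith normal form has invariant factors (1,1,1,1,1,1).

∂_3: C_3 → C_2 sends each 3-simplex σ to the alternating sum Σ_i (−1)^i (σ with its i-th vertex removed). For instance
  ∂[v_0,v_2,v_3,v_4] = [v_2,v_3,v_4] − [v_0,v_3,v_4] + [v_0,v_2,v_4] − [v_0,v_2,v_3],
  ∂[v_1,v_2,v_3,v_4] = [v_2,v_3,v_4] − [v_1,v_3,v_4] + [v_1,v_2,v_4] − [v_1,v_2,v_3].
As a 10×5 matrix over Z this has rank 4, with invariant factors (1,1,1,1).

Computing H_k = (kernel of ∂_k) / (image of ∂_{k+1}):

  H_0: rank C_0 − rank ∂_1 = 5 − 4 = 1, and the invariant factors of ∂_1 are all 1, so H_0 ≅ Z.
  H_1: rank ker ∂_1 − rank ∂_2 = (10 − 4) − 6 = 0, and the invariant factors of ∂_2 are all 1, so H_1 ≅ 0.
  H_2: rank ker ∂_2 − rank ∂_3 = (10 − 6) − 4 = 0, and the invariant factors of ∂_3 are all 1, so H_2 ≅ 0.
  H_3: rank ker ∂_3 − rank ∂_4 = (5 − 4) − 0 = 1, and there is no ∂_4, so H_3 ≅ Z.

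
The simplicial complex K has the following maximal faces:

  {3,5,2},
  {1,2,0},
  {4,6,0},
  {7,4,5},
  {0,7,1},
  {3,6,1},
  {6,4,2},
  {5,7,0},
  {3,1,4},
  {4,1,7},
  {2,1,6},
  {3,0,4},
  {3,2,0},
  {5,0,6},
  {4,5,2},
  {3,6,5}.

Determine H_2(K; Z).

Take the total order 0 < 1 < 2 < 3 < 4 < 5 < 6 < 7 on the vertex set. Then K (dimension 2) consists of the simplices:

  0-simplices (8): [0], [1], [2], [3], [4], [5], [6], [7]
  1-simplices (24): (24 of them)
  2-simplices (16): [0,1,2], [0,1,7], [0,2,3], [0,3,4], [0,4,6], [0,5,6], [0,5,7], [1,2,6], [1,3,4], [1,3,6], [1,4,7], [2,3,5], [2,4,5], [2,4,6], [3,5,6], [4,5,7]

so the chain groups are C_0 ≅ Z^8, C_1 ≅ Z^24, C_2 ≅ Z^16.

Boundary ∂_1: C_1 → C_0 is given by ∂[p,q] = [q] − [p].
This gives a 8×24 integer matrix of rank 7; reducing to Smith normal form yields diagonal entries (1,1,1,1,1,1,1).

The boundary map ∂_2: C_2 → C_1 acts by ∂[p,q,r] = [q,r] − [p,r] + [p,q]. For instance
  ∂[2,4,6] = [4,6] − [2,6] + [2,4],
  ∂[4,5,7] = [5,7] − [4,7] + [4,5].
The 24×16 boundary matrix has rank 15 and Smith normal form diag(1,1,1,1,1,1,1,1,1,1,1,1,1,1,1).

From H_k ≅ ker(∂_k) / im(∂_{k+1}) we obtain:

  H_2: rank ker ∂_2 − rank ∂_3 = (16 − 15) − 0 = 1, and there is no ∂_3, so H_2 = Z.

(K is a triangulation of the torus T^2.)

H_2 = Z.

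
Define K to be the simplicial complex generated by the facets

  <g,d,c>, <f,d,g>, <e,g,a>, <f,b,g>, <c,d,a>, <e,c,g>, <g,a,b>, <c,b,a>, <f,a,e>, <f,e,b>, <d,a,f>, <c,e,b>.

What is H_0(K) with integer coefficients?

H_0 = Z.

Order the vertices as a < b < c < d < e < f < g. Listing each simplex with vertices in this order, K has dimension 2 with simplices:

  0-simplices (7): a, b, c, d, e, f, g
  1-simplices (18): ab, ac, ad, ae, af, ag, bc, be, bf, bg, cd, ce, cg, df, dg, ef, eg, fg
  2-simplices (12): abc, abg, acd, adf, aef, aeg, bce, bef, bfg, cdg, ceg, dfg

Hence C_0 ≅ Z^7, C_1 ≅ Z^18, C_2 ≅ Z^12.

The boundary map ∂_1: C_1 → C_0 sends each edge [p,q] (with p < q) to q − p. For instance
  ∂ab = b − a.
The resulting 7×18 matrix has rank 6, and its Smith normal form has invariant factors (1,1,1,1,1,1).

Boundary ∂_2: C_2 → C_1 maps a triangle to the signed sum of its edges. For instance
  ∂dfg = fg − dg + df,
  ∂cdg = dg − cg + cd.
This gives a 18×12 integer matrix of rank 12; reducing to Smith normal form yields diagonal entries (1,1,1,1,1,1,1,1,1,1,1,2).

From H_k ≅ ker(∂_k) / im(∂_{k+1}) we obtain:

  H_0: rank C_0 − rank ∂_1 = 7 − 6 = 1, and the invariant factors of ∂_1 are all 1, so H_0 = Z.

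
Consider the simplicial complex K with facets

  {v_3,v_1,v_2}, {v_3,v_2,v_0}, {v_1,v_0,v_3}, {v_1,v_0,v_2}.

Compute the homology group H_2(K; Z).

We work with the vertex ordering v_0 < v_1 < v_2 < v_3. The simplices of K, each written with vertices in increasing order, are:

  0-simplices (4): [v_0], [v_1], [v_2], [v_3]
  1-simplices (6): [v_0,v_1], [v_0,v_2], [v_0,v_3], [v_1,v_2], [v_1,v_3], [v_2,v_3]
  2-simplices (4): [v_0,v_1,v_2], [v_0,v_1,v_3], [v_0,v_2,v_3], [v_1,v_2,v_3]

giving chain groups C_0 ≅ Z^4, C_1 ≅ Z^6, C_2 ≅ Z^4.

The boundary map ∂_1: C_1 → C_0 is given by ∂[p,q] = [q] − [p]. For instance
  ∂[v_0,v_1] = [v_1] − [v_0].
The 4×6 boundary matrix has rank 3 and Smith normal form diag(1,1,1).

The boundary map ∂_2: C_2 → C_1 acts by ∂[p,q,r] = [q,r] − [p,r] + [p,q]. For instance
  ∂[v_1,v_2,v_3] = [v_2,v_3] − [v_1,v_3] + [v_1,v_2],
  ∂[v_0,v_1,v_3] = [v_1,v_3] − [v_0,v_3] + [v_0,v_1].
As a 6×4 matrix over Z this has rank 3, with invariant factors (1,1,1).

Computing H_k = (kernel of ∂_k) / (image of ∂_{k+1}):

  H_2: rank ker ∂_2 − rank ∂_3 = (4 − 3) − 0 = 1, and there is no ∂_3, so H_2 ≅ Z.

(K is a triangulation of the 2-sphere S^2.)

H_2 ≅ Z.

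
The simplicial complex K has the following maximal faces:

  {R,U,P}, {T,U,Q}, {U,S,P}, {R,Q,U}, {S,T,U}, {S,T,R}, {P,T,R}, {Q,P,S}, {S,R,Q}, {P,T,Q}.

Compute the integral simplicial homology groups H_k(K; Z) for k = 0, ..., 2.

H_0 = Z,  H_1 = Z/2,  H_2 = 0.

We work with the vertex ordering P < Q < R < S < T < U. The simplices of K, each written with vertices in increasing order, are:

  0-simplices (6): P, Q, R, S, T, U
  1-simplices (15): PQ, PR, PS, PT, PU, QR, QS, QT, QU, RS, RT, RU, ST, SU, TU
  2-simplices (10): PQS, PQT, PRT, PRU, PSU, QRS, QRU, QTU, RST, STU

Hence C_0 ≅ Z^6, C_1 ≅ Z^15, C_2 ≅ Z^10.

∂_1: C_1 → C_0 maps an edge to its endpoints' difference, ∂[p,q] = q − p. For instance
  ∂PU = U − P.
The resulting 6×15 matrix has rank 5, and its Smith normal form has invariant factors (1,1,1,1,1).

∂_2: C_2 → C_1 acts by ∂[p,q,r] = [q,r] − [p,r] + [p,q]. For instance
  ∂PQT = QT − PT + PQ,
  ∂PSU = SU − PU + PS.
The 15×10 boundary matrix has rank 10 and Smith normal form diag(1,1,1,1,1,1,1,1,1,2).

From H_k ≅ ker(∂_k) / im(∂_{k+1}) we obtain:

  H_0: rank C_0 − rank ∂_1 = 6 − 5 = 1, and the invariant factors of ∂_1 are all 1, so H_0 = Z.
  H_1: rank ker ∂_1 − rank ∂_2 = (15 − 5) − 10 = 0, and ∂_2 has invariant factor 2 > 1, so H_1 = Z/2.
  H_2: rank ker ∂_2 − rank ∂_3 = (10 − 10) − 0 = 0, and there is no ∂_3, so H_2 = 0.

As a check, the Euler characteristic is 6 − 15 + 10 = 1, which agrees with 1 − 0 + 0 = 1.
(K is a triangulation of the real projective plane RP^2.)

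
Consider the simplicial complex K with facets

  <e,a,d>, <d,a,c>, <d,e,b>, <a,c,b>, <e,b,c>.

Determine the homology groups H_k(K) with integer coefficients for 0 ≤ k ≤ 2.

H_0 = Z,  H_1 = Z,  H_2 = 0.

K has 5 vertices, 10 edges, 5 triangles.
rank ∂_0 = 0, rank ∂_1 = 4 ⇒ b_0 = 5 − 0 − 4 = 1; all invariant factors of ∂_1 are 1 so no torsion. So H_0 = Z.
rank ∂_1 = 4, rank ∂_2 = 5 ⇒ b_1 = 10 − 4 − 5 = 1; all invariant factors of ∂_2 are 1 so no torsion. So H_1 = Z.
rank ∂_2 = 5, rank ∂_3 = 0 ⇒ b_2 = 5 − 5 − 0 = 0. So H_2 = 0.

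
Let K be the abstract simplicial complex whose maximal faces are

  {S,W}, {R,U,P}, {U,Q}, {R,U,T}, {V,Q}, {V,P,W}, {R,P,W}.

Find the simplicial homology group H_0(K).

Order the vertices as P < Q < R < S < T < U < V < W. Listing each simplex with vertices in this order, K has dimension 2 with simplices:

  0-simplices (8): P, Q, R, S, T, U, V, W
  1-simplices (12): PR, PU, PV, PW, QU, QV, RT, RU, RW, SW, TU, VW
  2-simplices (4): PRU, PRW, PVW, RTU

Hence C_0 ≅ Z^8, C_1 ≅ Z^12, C_2 ≅ Z^4.

Boundary ∂_1: C_1 → C_0 maps an edge to its endpoints' difference, ∂[p,q] = q − p. For instance
  ∂VW = W − V.
As a 8×12 matrix over Z this has rank 7, with invariant factors (1,1,1,1,1,1,1).

Boundary ∂_2: C_2 → C_1 maps a triangle to the signed sum of its edges. For instance
  ∂RTU = TU − RU + RT,
  ∂PRW = RW − PW + PR.
This gives a 12×4 integer matrix of rank 4; reducing to Smith normal form yields diagonal entries (1,1,1,1).

Reading off H_k = ker ∂_k / im ∂_{k+1}:

  H_0: rank C_0 − rank ∂_1 = 8 − 7 = 1, and the invariant factors of ∂_1 are all 1, so H_0 = Z.

H_0 ≅ Z.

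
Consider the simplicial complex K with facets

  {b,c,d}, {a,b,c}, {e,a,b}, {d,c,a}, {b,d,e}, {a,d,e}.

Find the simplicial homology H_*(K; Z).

Take the total order a < b < c < d < e on the vertex set. Then K (dimension 2) consists of the simplices:

  0-simplices (5): a, b, c, d, e
  1-simplices (9): ab, ac, ad, ae, bc, bd, be, cd, de
  2-simplices (6): abc, abe, acd, ade, bcd, bde

giving chain groups C_0 ≅ Z^5, C_1 ≅ Z^9, C_2 ≅ Z^6.

Boundary ∂_1: C_1 → C_0 sends each edge [p,q] (with p < q) to q − p.
The 5×9 boundary matrix has rank 4 and Smith normal form diag(1,1,1,1).

The boundary map ∂_2: C_2 → C_1 acts by ∂[p,q,r] = [q,r] − [p,r] + [p,q]. For instance
  ∂abe = be − ae + ab,
  ∂abc = bc − ac + ab.
This gives a 9×6 integer matrix of rank 5; reducing to Smith normal form yields diagonal entries (1,1,1,1,1).

Reading off H_k = ker ∂_k / im ∂_{k+1}:

  H_0: rank C_0 − rank ∂_1 = 5 − 4 = 1, and the invariant factors of ∂_1 are all 1, so H_0 = Z.
  H_1: rank ker ∂_1 − rank ∂_2 = (9 − 4) − 5 = 0, and the invariant factors of ∂_2 are all 1, so H_1 = 0.
  H_2: rank ker ∂_2 − rank ∂_3 = (6 − 5) − 0 = 1, and there is no ∂_3, so H_2 = Z.

H_0 ≅ Z,  H_1 = 0,  H_2 ≅ Z.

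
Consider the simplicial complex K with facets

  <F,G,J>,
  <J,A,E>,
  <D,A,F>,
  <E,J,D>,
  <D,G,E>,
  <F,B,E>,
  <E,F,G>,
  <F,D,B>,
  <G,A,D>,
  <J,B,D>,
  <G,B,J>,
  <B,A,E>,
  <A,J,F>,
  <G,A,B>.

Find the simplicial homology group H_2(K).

Fix the vertex order A < B < D < E < F < G < J and write every simplex with vertices in increasing order. Then dim K = 2 and the simplices of K are:

  0-simplices (7): A, B, D, E, F, G, J
  1-simplices (21): AB, AD, AE, AF, AG, AJ, BD, BE, BF, BG, BJ, DE, DF, DG, DJ, EF, EG, EJ, FG, FJ, GJ
  2-simplices (14): ABE, ABG, ADF, ADG, AEJ, AFJ, BDF, BDJ, BEF, BGJ, DEG, DEJ, EFG, FGJ

giving chain groups C_0 ≅ Z^7, C_1 ≅ Z^21, C_2 ≅ Z^14.

∂_1: C_1 → C_0 sends each edge [p,q] (with p < q) to q − p. For instance
  ∂BD = D − B.
As a 7×21 matrix over Z this has rank 6, with invariant factors (1,1,1,1,1,1).

The boundary map ∂_2: C_2 → C_1 sends each 2-simplex [p,q,r] to [q,r] − [p,r] + [p,q]. For instance
  ∂BGJ = GJ − BJ + BG,
  ∂DEG = EG − DG + DE.
The 21×14 boundary matrix has rank 13 and Smith normal form diag(1,1,1,1,1,1,1,1,1,1,1,1,1).

Now H_k = ker ∂_k / im ∂_{k+1}, so:

  H_2: rank ker ∂_2 − rank ∂_3 = (14 − 13) − 0 = 1, and there is no ∂_3, so H_2 ≅ Z.

H_2 ≅ Z.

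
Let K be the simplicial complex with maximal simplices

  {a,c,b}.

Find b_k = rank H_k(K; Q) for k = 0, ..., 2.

Order the vertices as a < b < c. Listing each simplex with vertices in this order, K has dimension 2 with simplices:

  0-simplices (3): a, b, c
  1-simplices (3): ab, ac, bc
  2-simplices (1): abc

giving chain groups C_0 ≅ Z^3, C_1 ≅ Z^3, C_2 ≅ Z^1.

Boundary ∂_1: C_1 → C_0 sends each edge [p,q] (with p < q) to q − p.
This gives a 3×3 integer matrix of rank 2; reducing to Smith normal form yields diagonal entries (1,1).

Boundary ∂_2: C_2 → C_1 acts by ∂[p,q,r] = [q,r] − [p,r] + [p,q]. For instance
  ∂abc = bc − ac + ab.
This gives a 3×1 integer matrix of rank 1; reducing to Smith normal form yields diagonal entries (1).

Now H_k = ker ∂_k / im ∂_{k+1}, so:

  H_0: rank C_0 − rank ∂_1 = 3 − 2 = 1, and the invariant factors of ∂_1 are all 1, so H_0 ≅ Z.
  H_1: rank ker ∂_1 − rank ∂_2 = (3 − 2) − 1 = 0, and the invariant factors of ∂_2 are all 1, so H_1 ≅ 0.
  H_2: rank ker ∂_2 − rank ∂_3 = (1 − 1) − 0 = 0, and there is no ∂_3, so H_2 ≅ 0.

(K is a triangulation of the 2-simplex.)

Hence the Betti numbers are b_0 = 1, b_1 = 0, b_2 = 0.

b_0 = 1, b_1 = 0, b_2 = 0.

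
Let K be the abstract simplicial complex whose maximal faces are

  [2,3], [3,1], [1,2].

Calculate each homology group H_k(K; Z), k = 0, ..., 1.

Fix the vertex order 1 < 2 < 3 and write every simplex with vertices in increasing order. Then dim K = 1 and the simplices of K are:

  0-simplices (3): [1], [2], [3]
  1-simplices (3): [1,2], [1,3], [2,3]

Hence C_0 ≅ Z^3, C_1 ≅ Z^3.

∂_1: C_1 → C_0 is given by ∂[p,q] = [q] − [p].
This gives a 3×3 integer matrix of rank 2; reducing to Smith normal form yields diagonal entries (1,1).

Now H_k = ker ∂_k / im ∂_{k+1}, so:

  H_0: rank C_0 − rank ∂_1 = 3 − 2 = 1, and the invariant factors of ∂_1 are all 1, so H_0 = Z.
  H_1: rank ker ∂_1 − rank ∂_2 = (3 − 2) − 0 = 1, and there is no ∂_2, so H_1 = Z.

(K is a triangulation of the circle S^1.)

H_0 = Z,  H_1 = Z.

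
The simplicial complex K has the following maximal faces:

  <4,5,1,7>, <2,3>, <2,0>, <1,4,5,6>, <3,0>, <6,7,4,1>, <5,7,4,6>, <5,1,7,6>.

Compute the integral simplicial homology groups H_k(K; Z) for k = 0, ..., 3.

Take the total order 0 < 1 < 2 < 3 < 4 < 5 < 6 < 7 on the vertex set. Then K (dimension 3) consists of the simplices:

  0-simplices (8): [0], [1], [2], [3], [4], [5], [6], [7]
  1-simplices (13): [0,2], [0,3], [1,4], [1,5], [1,6], [1,7], [2,3], [4,5], [4,6], [4,7], [5,6], [5,7], [6,7]
  2-simplices (10): [1,4,5], [1,4,6], [1,4,7], [1,5,6], [1,5,7], [1,6,7], [4,5,6], [4,5,7], [4,6,7], [5,6,7]
  3-simplices (5): [1,4,5,6], [1,4,5,7], [1,4,6,7], [1,5,6,7], [4,5,6,7]

Hence C_0 ≅ Z^8, C_1 ≅ Z^13, C_2 ≅ Z^10, C_3 ≅ Z^5.

Boundary ∂_1: C_1 → C_0 is given by ∂[p,q] = [q] − [p]. For instance
  ∂[4,6] = [6] − [4].
The resulting 8×13 matrix has rank 6, and its Smith normal form has invariant factors (1,1,1,1,1,1).

Boundary ∂_2: C_2 → C_1 maps a triangle to the signed sum of its edges. For instance
  ∂[1,4,5] = [4,5] − [1,5] + [1,4],
  ∂[4,5,6] = [5,6] − [4,6] + [4,5].
The 13×10 boundary matrix has rank 6 and Smith normal form diag(1,1,1,1,1,1).

Boundary ∂_3: C_3 → C_2 sends each 3-simplex σ to the alternating sum Σ_i (−1)^i (σ with its i-th vertex removed). For instance
  ∂[4,5,6,7] = [5,6,7] − [4,6,7] + [4,5,7] − [4,5,6],
  ∂[1,4,6,7] = [4,6,7] − [1,6,7] + [1,4,7] − [1,4,6].
As a 10×5 matrix over Z this has rank 4, with invariant factors (1,1,1,1).

Now H_k = ker ∂_k / im ∂_{k+1}, so:

  H_0: rank C_0 − rank ∂_1 = 8 − 6 = 2, and the invariant factors of ∂_1 are all 1, so H_0 = Z^2.
  H_1: rank ker ∂_1 − rank ∂_2 = (13 − 6) − 6 = 1, and the invariant factors of ∂_2 are all 1, so H_1 = Z.
  H_2: rank ker ∂_2 − rank ∂_3 = (10 − 6) − 4 = 0, and the invariant factors of ∂_3 are all 1, so H_2 = 0.
  H_3: rank ker ∂_3 − rank ∂_4 = (5 − 4) − 0 = 1, and there is no ∂_4, so H_3 = Z.

As a check, the Euler characteristic is 8 − 13 + 10 − 5 = 0, which agrees with 2 − 1 + 0 − 1 = 0.

H_0 ≅ Z^2,  H_1 ≅ Z,  H_2 = 0,  H_3 ≅ Z.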